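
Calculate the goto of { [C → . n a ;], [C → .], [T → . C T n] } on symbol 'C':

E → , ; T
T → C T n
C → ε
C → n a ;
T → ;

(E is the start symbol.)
GOTO(I, 'C') = CLOSURE({ [A → αX.β] : [A → α.Xβ] ∈ I, X = 'C' })

Items with dot before 'C', with the dot advanced:
  [T → . C T n] → [T → C . T n]
Closure of the advanced items:
  [T → C . T n] has the dot before T: add [T → . C T n], [T → . ;]
  [T → . C T n] has the dot before C: add [C → .], [C → . n a ;]

GOTO = { [C → . n a ;], [C → .], [T → . ;], [T → . C T n], [T → C . T n] }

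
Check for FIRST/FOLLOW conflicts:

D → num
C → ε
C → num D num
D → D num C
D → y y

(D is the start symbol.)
Yes. C → num D num with FOLLOW(C) on { 'num' }

A FIRST/FOLLOW conflict occurs when a non-terminal N has a nullable alternative N → β (β ⇒* ε) and another alternative N → α with FIRST(α) ∩ FOLLOW(N) ≠ ∅: on such a lookahead the parser cannot decide between expanding α and letting N vanish via β.

Nullable non-terminals: C.

C: nullable alternative(s) C → ε; FOLLOW(C) = { $, 'num' }
  C → ε: FIRST \ {ε} = { } — this is the only nullable alternative, skip
  C → num D num: FIRST \ {ε} = { 'num' } — overlaps FOLLOW(C) on { 'num' }: CONFLICT

D has no nullable alternative, so no FIRST/FOLLOW check is needed there.

So the grammar has 1 FIRST/FOLLOW conflict (marked CONFLICT above).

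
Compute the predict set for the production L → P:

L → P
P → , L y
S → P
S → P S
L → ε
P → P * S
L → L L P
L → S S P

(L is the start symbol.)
{ ',' }

PREDICT(L → P) = (FIRST(RHS) \ {ε}) ∪ (FOLLOW(L) if ε ∈ FIRST(RHS), i.e. RHS ⇒* ε)
FIRST(P) = { ',' }
FIRST(P) = { ',' }
ε ∉ FIRST(P), so FOLLOW(L) is not added.
PREDICT(L → P) = { ',' }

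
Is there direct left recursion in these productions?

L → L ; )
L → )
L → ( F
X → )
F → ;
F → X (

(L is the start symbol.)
Yes, L is left-recursive

L → L ; ): LEFT RECURSIVE (starts with L)
L → ): starts with ')'
L → ( F: starts with '('
X → ): starts with ')'
F → ;: starts with ';'
F → X (: starts with X

The grammar has direct left recursion on: L.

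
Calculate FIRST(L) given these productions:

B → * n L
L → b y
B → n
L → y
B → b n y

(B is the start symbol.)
{ 'b', 'y' }

To compute FIRST(L), examine every production with L on the left-hand side, reading each right-hand side left to right until a non-nullable symbol is reached.

From L → b y:
  - b is a terminal: add 'b' and stop
From L → y:
  - y is a terminal: add 'y' and stop

Collecting: FIRST(L) = { 'b', 'y' }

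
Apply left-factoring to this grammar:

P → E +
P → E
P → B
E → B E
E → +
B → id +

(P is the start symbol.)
P → E P'
P' → +
P' → ε
P → B
E → B E
E → +
B → id +

Left-factoring transforms A → αβ₁ | αβ₂ into A → αA' and A' → β₁ | β₂
(α is the longest common prefix among the alternatives). Repeat until
no nonterminal has two alternatives with a common prefix.

Round 1: P has alternatives sharing prefix 'E'. Introduce P': P → E P'
  Add: P' → +
  Add: P' → ε

No remaining common prefixes — done.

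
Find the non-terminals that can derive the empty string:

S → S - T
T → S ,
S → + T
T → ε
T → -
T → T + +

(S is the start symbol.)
{ 'T' }

A non-terminal is nullable if it can derive ε (the empty string): either it has an ε-production, or it has a production whose right-hand side consists entirely of nullable non-terminals.

ε-productions: T → ε
So T is immediately nullable.
No further non-terminal can be added: every production for the remaining non-terminals contains a terminal or a non-nullable non-terminal.
Nullable = { 'T' }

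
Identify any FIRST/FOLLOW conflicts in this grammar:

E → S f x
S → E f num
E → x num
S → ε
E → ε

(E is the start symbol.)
Nullable non-terminals: E, S.
FIRST sets used below: FIRST(S) = { 'f', 'x', ε }, FIRST(E) = { 'f', 'x', ε }

E: nullable alternative(s) E → ε; FOLLOW(E) = { $, 'f' }
  E → S f x: FIRST \ {ε} = { 'f', 'x' } — overlaps FOLLOW(E) on { 'f' }: CONFLICT
  E → x num: FIRST \ {ε} = { 'x' } — disjoint from FOLLOW(E)
  E → ε: FIRST \ {ε} = { } — this is the only nullable alternative, skip

S: nullable alternative(s) S → ε; FOLLOW(S) = { 'f' }
  S → E f num: FIRST \ {ε} = { 'f', 'x' } — overlaps FOLLOW(S) on { 'f' }: CONFLICT
  S → ε: FIRST \ {ε} = { } — this is the only nullable alternative, skip

So the grammar has 2 FIRST/FOLLOW conflicts (marked CONFLICT above).

Answer: Yes. E → S f x with FOLLOW(E) on { 'f' }; S → E f num with FOLLOW(S) on { 'f' }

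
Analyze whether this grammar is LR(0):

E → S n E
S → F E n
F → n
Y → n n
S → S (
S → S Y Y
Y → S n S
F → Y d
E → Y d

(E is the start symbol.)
A grammar is LR(0) if no state in the canonical LR(0) collection has:
  - both a shift item (dot before a terminal) and a complete item (shift-reduce conflict), or
  - two or more complete items (reduce-reduce conflict; the accept item [E' → E .] counts as a complete item here).

Augment with E' → E and build the canonical LR(0) collection (I0 = CLOSURE({[E' → . E]}), then GOTO on every symbol after a dot until no new states appear). It has 22 states:
  I0: { [E → . S n E], [E → . Y d], [E' → . E], [F → . Y d], [F → . n], [S → . F E n], [S → . S (], [S → . S Y Y], [Y → . S n S], [Y → . n n] }  — shift
  I1: { [E' → E .] }  — accept
  I2: { [E → . S n E], [E → . Y d], [F → . Y d], [F → . n], [S → . F E n], [S → . S (], [S → . S Y Y], [S → F . E n], [Y → . S n S], [Y → . n n] }  — shift
  I3: { [E → S . n E], [F → . Y d], [F → . n], [S → . F E n], [S → . S (], [S → . S Y Y], [S → S . (], [S → S . Y Y], [Y → . S n S], [Y → . n n], [Y → S . n S] }  — shift
  I4: { [E → Y . d], [F → Y . d] }  — shift
  I5: { [F → n .], [Y → n . n] }  — shift, reduce
  I6: { [Y → n n .] }  — reduce
  I7: { [E → Y d .], [F → Y d .] }  — 2 reduces
  I8: { [S → S ( .] }  — reduce
  I9: { [F → . Y d], [F → . n], [S → . F E n], [S → . S (], [S → . S Y Y], [S → S . (], [S → S . Y Y], [Y → . S n S], [Y → . n n], [Y → S . n S] }  — shift
  I10: { [F → . Y d], [F → . n], [F → Y . d], [S → . F E n], [S → . S (], [S → . S Y Y], [S → S Y . Y], [Y → . S n S], [Y → . n n] }  — shift
  I11: { [E → . S n E], [E → . Y d], [E → S n . E], [F → . Y d], [F → . n], [F → n .], [S → . F E n], [S → . S (], [S → . S Y Y], [Y → . S n S], [Y → . n n], [Y → S n . S], [Y → n . n] }  — shift, reduce
  I12: { [E → S n E .] }  — reduce
  I13: { [E → S . n E], [F → . Y d], [F → . n], [S → . F E n], [S → . S (], [S → . S Y Y], [S → S . (], [S → S . Y Y], [Y → . S n S], [Y → . n n], [Y → S . n S], [Y → S n S .] }  — shift, reduce
  I14: { [F → n .], [Y → n . n], [Y → n n .] }  — shift, 2 reduces
  I15: { [F → Y . d], [S → S Y Y .] }  — shift, reduce
  I16: { [F → Y d .] }  — reduce
  I17: { [F → . Y d], [F → . n], [F → n .], [S → . F E n], [S → . S (], [S → . S Y Y], [Y → . S n S], [Y → . n n], [Y → S n . S], [Y → n . n] }  — shift, reduce
  I18: { [F → . Y d], [F → . n], [S → . F E n], [S → . S (], [S → . S Y Y], [S → S . (], [S → S . Y Y], [Y → . S n S], [Y → . n n], [Y → S . n S], [Y → S n S .] }  — shift, reduce
  I19: { [F → Y . d] }  — shift
  I20: { [S → F E . n] }  — shift
  I21: { [S → F E n .] }  — reduce

Conflict in state I5:
  Shift-reduce conflict between [F → n .] and [Y → n . n]
So the grammar is NOT LR(0).

Answer: No. Shift-reduce conflict between [F → n .] and [Y → n . n]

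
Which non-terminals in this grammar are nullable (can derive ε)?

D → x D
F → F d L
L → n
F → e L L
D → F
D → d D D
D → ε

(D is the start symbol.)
A non-terminal is nullable if it can derive ε (the empty string): either it has an ε-production, or it has a production whose right-hand side consists entirely of nullable non-terminals.

ε-productions: D → ε
So D is immediately nullable.
No further non-terminal can be added: every production for the remaining non-terminals contains a terminal or a non-nullable non-terminal.
Nullable = { 'D' }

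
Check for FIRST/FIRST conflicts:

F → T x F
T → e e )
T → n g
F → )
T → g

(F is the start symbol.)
A FIRST/FIRST conflict occurs when two productions N → α and N → β for the same non-terminal have FIRST(α) ∩ FIRST(β) ≠ ∅ (with ε ∈ FIRST of a nullable right-hand side, so two nullable alternatives also conflict).

FIRST sets of the non-terminals at (or reachable through a nullable prefix from) the front of some alternative:
  FIRST(T) = { 'e', 'g', 'n' }

Productions for F:
  F → T x F: FIRST = { 'e', 'g', 'n' }
  F → ): FIRST = { ')' }
Productions for T:
  T → e e ): FIRST = { 'e' }
  T → n g: FIRST = { 'n' }
  T → g: FIRST = { 'g' }

All alternatives of each non-terminal have pairwise disjoint FIRST sets.

Answer: No FIRST/FIRST conflicts.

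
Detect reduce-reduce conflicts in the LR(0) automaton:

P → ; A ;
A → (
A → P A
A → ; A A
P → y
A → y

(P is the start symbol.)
Yes — I8: [A → y .] vs [P → y .]

Augment with P' → P and build the canonical LR(0) collection (I0 = CLOSURE({[P' → . P]}), then GOTO on every symbol after a dot until no new states appear). It has 14 states:
  I0: { [P → . ; A ;], [P → . y], [P' → . P] }  — shift
  I1: { [A → . (], [A → . ; A A], [A → . P A], [A → . y], [P → . ; A ;], [P → . y], [P → ; . A ;] }  — shift
  I2: { [P' → P .] }  — accept
  I3: { [P → y .] }  — reduce
  I4: { [A → ( .] }  — reduce
  I5: { [A → . (], [A → . ; A A], [A → . P A], [A → . y], [A → ; . A A], [P → . ; A ;], [P → . y], [P → ; . A ;] }  — shift
  I6: { [P → ; A . ;] }  — shift
  I7: { [A → . (], [A → . ; A A], [A → . P A], [A → . y], [A → P . A], [P → . ; A ;], [P → . y] }  — shift
  I8: { [A → y .], [P → y .] }  — 2 reduces
  I9: { [A → P A .] }  — reduce
  I10: { [P → ; A ; .] }  — reduce
  I11: { [A → . (], [A → . ; A A], [A → . P A], [A → . y], [A → ; A . A], [P → . ; A ;], [P → . y], [P → ; A . ;] }  — shift
  I12: { [A → . (], [A → . ; A A], [A → . P A], [A → . y], [A → ; . A A], [P → . ; A ;], [P → . y], [P → ; . A ;], [P → ; A ; .] }  — shift, reduce
  I13: { [A → ; A A .] }  — reduce

I8 contains complete items [A → y .], [P → y .] — reduce-reduce conflict.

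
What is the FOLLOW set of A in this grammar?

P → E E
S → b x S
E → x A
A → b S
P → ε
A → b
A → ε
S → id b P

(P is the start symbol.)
{ $, 'x' }

To compute FOLLOW(A), find every occurrence of A on a right-hand side N → α A β: add FIRST(β) \ {ε}, and if β is empty or nullable also add FOLLOW(N). Iterate to a fixed point.

In E → x A: A is at the end, add FOLLOW(E)

The FOLLOW sets referred to above (computed the same way, to a fixed point):
  FOLLOW(E) = { $, 'x' }

Taking the union: FOLLOW(A) = { $, 'x' }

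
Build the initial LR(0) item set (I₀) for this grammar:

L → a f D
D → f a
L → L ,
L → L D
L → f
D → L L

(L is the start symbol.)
{ [L → . L ,], [L → . L D], [L → . a f D], [L → . f], [L' → . L] }

First, augment the grammar with L' → L
I₀ = CLOSURE({ [L' → . L] }):
  [L' → . L] has the dot before L: add [L → . a f D], [L → . L ,], [L → . L D], [L → . f]
No further items can be added.

I₀ = { [L → . L ,], [L → . L D], [L → . a f D], [L → . f], [L' → . L] }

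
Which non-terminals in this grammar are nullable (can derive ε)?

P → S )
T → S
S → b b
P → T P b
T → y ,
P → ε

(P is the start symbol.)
A non-terminal is nullable if it can derive ε (the empty string): either it has an ε-production, or it has a production whose right-hand side consists entirely of nullable non-terminals.

ε-productions: P → ε
So P is immediately nullable.
No further non-terminal can be added: every production for the remaining non-terminals contains a terminal or a non-nullable non-terminal.
Nullable = { 'P' }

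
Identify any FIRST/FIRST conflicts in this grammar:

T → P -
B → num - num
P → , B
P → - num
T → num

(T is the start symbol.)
A FIRST/FIRST conflict occurs when two productions N → α and N → β for the same non-terminal have FIRST(α) ∩ FIRST(β) ≠ ∅ (with ε ∈ FIRST of a nullable right-hand side, so two nullable alternatives also conflict).

FIRST sets of the non-terminals at (or reachable through a nullable prefix from) the front of some alternative:
  FIRST(P) = { ',', '-' }

Productions for T:
  T → P -: FIRST = { ',', '-' }
  T → num: FIRST = { 'num' }
Productions for P:
  P → , B: FIRST = { ',' }
  P → - num: FIRST = { '-' }
B has only one production, so no FIRST/FIRST conflict is possible there.

All alternatives of each non-terminal have pairwise disjoint FIRST sets.

Answer: No FIRST/FIRST conflicts.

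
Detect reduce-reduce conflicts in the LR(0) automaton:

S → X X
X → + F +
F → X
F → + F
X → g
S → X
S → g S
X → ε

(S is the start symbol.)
Yes — I3: [S → X .] vs [X → .]; I4: [X → .] vs [X → g .]

Augment with S' → S and build the canonical LR(0) collection (I0 = CLOSURE({[S' → . S]}), then GOTO on every symbol after a dot until no new states appear). It has 13 states:
  I0: { [S → . X X], [S → . X], [S → . g S], [S' → . S], [X → . + F +], [X → . g], [X → .] }  — shift, reduce
  I1: { [F → . + F], [F → . X], [X → + . F +], [X → . + F +], [X → . g], [X → .] }  — shift, reduce
  I2: { [S' → S .] }  — accept
  I3: { [S → X . X], [S → X .], [X → . + F +], [X → . g], [X → .] }  — shift, 2 reduces
  I4: { [S → . X X], [S → . X], [S → . g S], [S → g . S], [X → . + F +], [X → . g], [X → .], [X → g .] }  — shift, 2 reduces
  I5: { [S → g S .] }  — reduce
  I6: { [S → X X .] }  — reduce
  I7: { [X → g .] }  — reduce
  I8: { [F → + . F], [F → . + F], [F → . X], [X → + . F +], [X → . + F +], [X → . g], [X → .] }  — shift, reduce
  I9: { [X → + F . +] }  — shift
  I10: { [F → X .] }  — reduce
  I11: { [X → + F + .] }  — reduce
  I12: { [F → + F .], [X → + F . +] }  — shift, reduce

I3 contains complete items [S → X .], [X → .] — reduce-reduce conflict.
I4 contains complete items [X → .], [X → g .] — reduce-reduce conflict.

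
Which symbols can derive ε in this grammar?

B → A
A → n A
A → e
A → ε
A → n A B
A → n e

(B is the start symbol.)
{ 'A', 'B' }

ε-productions: A → ε
So A is immediately nullable.
B → A: every symbol on the right is nullable, so B is nullable too.
Every non-terminal is now nullable.
Nullable = { 'A', 'B' }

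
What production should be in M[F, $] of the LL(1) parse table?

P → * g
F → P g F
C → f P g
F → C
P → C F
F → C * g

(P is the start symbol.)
Empty (error entry)

To find M[F, $], we find productions for F where $ is in the predict set (PREDICT(N → α) = (FIRST(α) \ {ε}) ∪ (FOLLOW(N) if α ⇒* ε)).

Relevant sets:
  FIRST(P) = { '*', 'f' }
  FIRST(C) = { 'f' }

F → P g F: PREDICT = { '*', 'f' }
F → C: PREDICT = { 'f' }
F → C * g: PREDICT = { 'f' }

M[F, $] is empty (no production applies)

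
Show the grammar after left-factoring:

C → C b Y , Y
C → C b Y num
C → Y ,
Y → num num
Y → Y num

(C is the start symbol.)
C → C b Y C'
C' → , Y
C' → num
C → Y ,
Y → num num
Y → Y num

Left-factoring transforms A → αβ₁ | αβ₂ into A → αA' and A' → β₁ | β₂
(α is the longest common prefix among the alternatives). Repeat until
no nonterminal has two alternatives with a common prefix.

Round 1: C has alternatives sharing prefix 'C b Y'. Introduce C': C → C b Y C'
  Add: C' → , Y
  Add: C' → num

No remaining common prefixes — done.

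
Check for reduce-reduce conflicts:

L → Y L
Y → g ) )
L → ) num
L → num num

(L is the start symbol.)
No reduce-reduce conflicts

A reduce-reduce conflict occurs when an LR(0) state has two complete items [A → α .] and [B → β .] — both call for a reduction, and with no lookahead the parser cannot choose between them.

Augment with L' → L and build the canonical LR(0) collection (I0 = CLOSURE({[L' → . L]}), then GOTO on every symbol after a dot until no new states appear). It has 11 states:
  I0: { [L → . ) num], [L → . Y L], [L → . num num], [L' → . L], [Y → . g ) )] }  — shift
  I1: { [L → ) . num] }  — shift
  I2: { [L' → L .] }  — accept
  I3: { [L → . ) num], [L → . Y L], [L → . num num], [L → Y . L], [Y → . g ) )] }  — shift
  I4: { [Y → g . ) )] }  — shift
  I5: { [L → num . num] }  — shift
  I6: { [L → num num .] }  — reduce
  I7: { [Y → g ) . )] }  — shift
  I8: { [Y → g ) ) .] }  — reduce
  I9: { [L → Y L .] }  — reduce
  I10: { [L → ) num .] }  — reduce

No state contains more than one complete item.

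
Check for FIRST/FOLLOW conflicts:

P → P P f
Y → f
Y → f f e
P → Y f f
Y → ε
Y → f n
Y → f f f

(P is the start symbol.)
A FIRST/FOLLOW conflict occurs when a non-terminal N has a nullable alternative N → β (β ⇒* ε) and another alternative N → α with FIRST(α) ∩ FOLLOW(N) ≠ ∅: on such a lookahead the parser cannot decide between expanding α and letting N vanish via β.

Nullable non-terminals: Y.

Y: nullable alternative(s) Y → ε; FOLLOW(Y) = { 'f' }
  Y → f: FIRST \ {ε} = { 'f' } — overlaps FOLLOW(Y) on { 'f' }: CONFLICT
  Y → f f e: FIRST \ {ε} = { 'f' } — overlaps FOLLOW(Y) on { 'f' }: CONFLICT
  Y → ε: FIRST \ {ε} = { } — this is the only nullable alternative, skip
  Y → f n: FIRST \ {ε} = { 'f' } — overlaps FOLLOW(Y) on { 'f' }: CONFLICT
  Y → f f f: FIRST \ {ε} = { 'f' } — overlaps FOLLOW(Y) on { 'f' }: CONFLICT

P has no nullable alternative, so no FIRST/FOLLOW check is needed there.

So the grammar has 4 FIRST/FOLLOW conflicts (marked CONFLICT above).

Answer: Yes. Y → f with FOLLOW(Y) on { 'f' }; Y → f f e with FOLLOW(Y) on { 'f' }; Y → f n with FOLLOW(Y) on { 'f' }; Y → f f f with FOLLOW(Y) on { 'f' }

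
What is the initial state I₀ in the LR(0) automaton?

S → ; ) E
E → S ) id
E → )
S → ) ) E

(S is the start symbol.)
{ [S → . ) ) E], [S → . ; ) E], [S' → . S] }

First, augment the grammar with S' → S
I₀ = CLOSURE({ [S' → . S] }):
  [S' → . S] has the dot before S: add [S → . ; ) E], [S → . ) ) E]
No further items can be added.

I₀ = { [S → . ) ) E], [S → . ; ) E], [S' → . S] }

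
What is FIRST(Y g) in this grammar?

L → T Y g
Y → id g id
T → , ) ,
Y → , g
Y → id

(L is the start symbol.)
FIRST sets of the non-terminals involved (from the grammar, by fixed-point iteration):
  FIRST(Y) = { ',', 'id' }

To compute FIRST(Y g), process the symbols left to right:
Symbol Y is a non-terminal. Add FIRST(Y) \ {ε} = { ',', 'id' }
Y is not nullable (ε ∉ FIRST(Y)), so stop here.
FIRST(Y g) = { ',', 'id' }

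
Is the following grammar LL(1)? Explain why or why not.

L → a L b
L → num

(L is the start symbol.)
A grammar is LL(1) if for each non-terminal N with multiple productions, the predict sets of those productions are pairwise disjoint, where PREDICT(N → α) = (FIRST(α) \ {ε}) ∪ (FOLLOW(N) if α ⇒* ε).

For L:
  PREDICT(L → a L b) = { 'a' }
  PREDICT(L → num) = { 'num' }

All predict sets are disjoint. The grammar IS LL(1).

Answer: Yes, the grammar is LL(1).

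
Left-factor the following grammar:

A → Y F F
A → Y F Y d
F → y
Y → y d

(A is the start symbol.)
Left-factoring transforms A → αβ₁ | αβ₂ into A → αA' and A' → β₁ | β₂
(α is the longest common prefix among the alternatives). Repeat until
no nonterminal has two alternatives with a common prefix.

Round 1: A has alternatives sharing prefix 'Y F'. Introduce A': A → Y F A'
  Add: A' → F
  Add: A' → Y d

No remaining common prefixes — done.

Resulting grammar:
A → Y F A'
A' → F
A' → Y d
F → y
Y → y d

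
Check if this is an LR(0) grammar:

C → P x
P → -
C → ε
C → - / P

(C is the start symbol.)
Augment with C' → C and build the canonical LR(0) collection (I0 = CLOSURE({[C' → . C]}), then GOTO on every symbol after a dot until no new states appear). It has 8 states:
  I0: { [C → . - / P], [C → . P x], [C → .], [C' → . C], [P → . -] }  — shift, reduce
  I1: { [C → - . / P], [P → - .] }  — shift, reduce
  I2: { [C' → C .] }  — accept
  I3: { [C → P . x] }  — shift
  I4: { [C → P x .] }  — reduce
  I5: { [C → - / . P], [P → . -] }  — shift
  I6: { [P → - .] }  — reduce
  I7: { [C → - / P .] }  — reduce

Conflict in state I0:
  Shift-reduce conflict between [C → .] and [C → . - / P]
So the grammar is NOT LR(0).

Answer: No. Shift-reduce conflict between [C → .] and [C → . - / P]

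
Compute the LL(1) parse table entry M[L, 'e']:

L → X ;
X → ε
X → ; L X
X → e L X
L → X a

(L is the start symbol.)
L → X ;, L → X a

To find M[L, 'e'], we find productions for L where 'e' is in the predict set (PREDICT(N → α) = (FIRST(α) \ {ε}) ∪ (FOLLOW(N) if α ⇒* ε)).

Relevant sets:
  FIRST(X) = { ';', 'e', ε }

L → X ;: PREDICT = { ';', 'e' }
  'e' is in predict set, so this production goes in M[L, 'e']
L → X a: PREDICT = { ';', 'a', 'e' }
  'e' is in predict set, so this production goes in M[L, 'e']

M[L, 'e'] = L → X ;, L → X a  (a multiply-defined cell — the grammar is not LL(1))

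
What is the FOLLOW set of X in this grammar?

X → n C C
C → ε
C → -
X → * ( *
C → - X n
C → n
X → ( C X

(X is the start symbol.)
{ $, 'n' }

To compute FOLLOW(X), find every occurrence of X on a right-hand side N → α X β: add FIRST(β) \ {ε}, and if β is empty or nullable also add FOLLOW(N). Iterate to a fixed point.

X is the start symbol, so $ ∈ FOLLOW(X).
In C → - X n: X is followed by n, add FIRST(n) \ {ε} = { 'n' }
In X → ( C X: X is at the end; this adds FOLLOW(X) to itself — nothing new

Taking the union: FOLLOW(X) = { $, 'n' }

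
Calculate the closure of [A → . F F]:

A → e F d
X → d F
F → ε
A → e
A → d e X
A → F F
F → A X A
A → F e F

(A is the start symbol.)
{ [A → . F F], [A → . F e F], [A → . d e X], [A → . e F d], [A → . e], [F → . A X A], [F → .] }

To compute CLOSURE, for each item [A → α.Bβ] where B is a non-terminal, add [B → .γ] for all productions B → γ; repeat for the newly added items until nothing changes.

Start with: [A → . F F]
  [A → . F F] has the dot before F: add [F → .], [F → . A X A]
  [F → . A X A] has the dot before A: add [A → . e F d], [A → . e], [A → . d e X], [A → . F e F]
No further items can be added.

CLOSURE = { [A → . F F], [A → . F e F], [A → . d e X], [A → . e F d], [A → . e], [F → . A X A], [F → .] }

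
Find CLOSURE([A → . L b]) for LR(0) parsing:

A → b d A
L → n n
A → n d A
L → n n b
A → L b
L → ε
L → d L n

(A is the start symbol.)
{ [A → . L b], [L → . d L n], [L → . n n b], [L → . n n], [L → .] }

Start with: [A → . L b]
  [A → . L b] has the dot before L: add [L → . n n], [L → . n n b], [L → .], [L → . d L n]
No further items can be added.

CLOSURE = { [A → . L b], [L → . d L n], [L → . n n b], [L → . n n], [L → .] }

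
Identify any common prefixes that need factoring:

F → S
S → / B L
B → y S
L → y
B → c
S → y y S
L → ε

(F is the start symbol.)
Left-factoring is needed when two productions for the same non-terminal
share a common prefix on the right-hand side.

Productions for S:
  S → / B L
  S → y y S
Productions for B:
  B → y S
  B → c
Productions for L:
  L → y
  L → ε

No common prefixes found.

Answer: No, left-factoring is not needed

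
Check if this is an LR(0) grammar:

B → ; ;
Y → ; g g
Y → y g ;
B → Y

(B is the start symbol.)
Augment with B' → B and build the canonical LR(0) collection (I0 = CLOSURE({[B' → . B]}), then GOTO on every symbol after a dot until no new states appear). It has 10 states:
  I0: { [B → . ; ;], [B → . Y], [B' → . B], [Y → . ; g g], [Y → . y g ;] }  — shift
  I1: { [B → ; . ;], [Y → ; . g g] }  — shift
  I2: { [B' → B .] }  — accept
  I3: { [B → Y .] }  — reduce
  I4: { [Y → y . g ;] }  — shift
  I5: { [Y → y g . ;] }  — shift
  I6: { [Y → y g ; .] }  — reduce
  I7: { [B → ; ; .] }  — reduce
  I8: { [Y → ; g . g] }  — shift
  I9: { [Y → ; g g .] }  — reduce

Every state is either a pure shift/goto state or contains exactly one complete item and nothing to shift — no conflicts. The grammar is LR(0).

Answer: Yes, the grammar is LR(0)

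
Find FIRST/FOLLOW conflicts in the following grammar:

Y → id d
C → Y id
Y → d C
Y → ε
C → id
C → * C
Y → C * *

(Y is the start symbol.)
Nullable non-terminals: Y.
FIRST sets used below: FIRST(C) = { '*', 'd', 'id' }

Y: nullable alternative(s) Y → ε; FOLLOW(Y) = { $, 'id' }
  Y → id d: FIRST \ {ε} = { 'id' } — overlaps FOLLOW(Y) on { 'id' }: CONFLICT
  Y → d C: FIRST \ {ε} = { 'd' } — disjoint from FOLLOW(Y)
  Y → ε: FIRST \ {ε} = { } — this is the only nullable alternative, skip
  Y → C * *: FIRST \ {ε} = { '*', 'd', 'id' } — overlaps FOLLOW(Y) on { 'id' }: CONFLICT

C has no nullable alternative, so no FIRST/FOLLOW check is needed there.

So the grammar has 2 FIRST/FOLLOW conflicts (marked CONFLICT above).

Answer: Yes. Y → id d with FOLLOW(Y) on { 'id' }; Y → C '*' '*' with FOLLOW(Y) on { 'id' }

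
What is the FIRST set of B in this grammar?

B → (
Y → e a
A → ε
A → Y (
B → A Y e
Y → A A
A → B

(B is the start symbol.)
FIRST sets of the other non-terminals involved (by the same procedure, iterated to a fixed point):
  FIRST(A) = { '(', 'e', ε }
  FIRST(Y) = { '(', 'e', ε }

From B → (:
  - '(' is a terminal: add '(' and stop
From B → A Y e:
  - A is a non-terminal: add FIRST(A) \ {ε} = { '(', 'e' }
    A is nullable, so continue to the next symbol
  - Y is a non-terminal: add FIRST(Y) \ {ε} = { '(', 'e' }
    Y is nullable, so continue to the next symbol
  - e is a terminal: add 'e' and stop

Collecting: FIRST(B) = { '(', 'e' }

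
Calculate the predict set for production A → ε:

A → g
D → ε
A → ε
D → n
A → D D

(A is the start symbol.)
{ $ }

PREDICT(A → ε) = (FIRST(RHS) \ {ε}) ∪ (FOLLOW(A) if ε ∈ FIRST(RHS), i.e. RHS ⇒* ε)
The right-hand side is ε (FIRST(ε) = { ε }), so the predict set is FOLLOW(A) = { $ }
PREDICT(A → ε) = { $ }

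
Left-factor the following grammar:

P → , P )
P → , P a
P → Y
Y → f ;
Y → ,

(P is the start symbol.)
P → , P P'
P' → )
P' → a
P → Y
Y → f ;
Y → ,

Left-factoring transforms A → αβ₁ | αβ₂ into A → αA' and A' → β₁ | β₂
(α is the longest common prefix among the alternatives). Repeat until
no nonterminal has two alternatives with a common prefix.

Round 1: P has alternatives sharing prefix ', P'. Introduce P': P → , P P'
  Add: P' → )
  Add: P' → a

No remaining common prefixes — done.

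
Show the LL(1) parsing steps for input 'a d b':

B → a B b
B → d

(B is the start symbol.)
LL(1) parsing maintains a stack (initially the start symbol over $) and the input. At each step: if the stack top is a terminal, match it against the current input token; if it is a non-terminal N, replace it with the RHS of M[N, lookahead] (the unique production whose predict set contains the lookahead).

Stack is shown with the top on the left.

Stack    Input    Action
------------------------
B $      a d b $  output B → a B b
a B b $  a d b $  match 'a'
B b $    d b $    output B → d
d b $    d b $    match 'd'
b $      b $      match 'b'
$        $        accept

The string is accepted.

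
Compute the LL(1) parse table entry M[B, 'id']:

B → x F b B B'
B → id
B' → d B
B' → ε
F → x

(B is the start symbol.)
B → id

To find M[B, 'id'], we find productions for B where 'id' is in the predict set (PREDICT(N → α) = (FIRST(α) \ {ε}) ∪ (FOLLOW(N) if α ⇒* ε)).

B → x F b B B': PREDICT = { 'x' }
B → id: PREDICT = { 'id' }
  'id' is in predict set, so this production goes in M[B, 'id']

M[B, 'id'] = B → id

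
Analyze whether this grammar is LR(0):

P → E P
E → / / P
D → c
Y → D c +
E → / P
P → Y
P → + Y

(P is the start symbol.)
No. Reduce-reduce conflict: [E → / / P .] and [E → / P .]

Augment with P' → P and build the canonical LR(0) collection (I0 = CLOSURE({[P' → . P]}), then GOTO on every symbol after a dot until no new states appear). It has 15 states:
  I0: { [D → . c], [E → . / / P], [E → . / P], [P → . + Y], [P → . E P], [P → . Y], [P' → . P], [Y → . D c +] }  — shift
  I1: { [D → . c], [P → + . Y], [Y → . D c +] }  — shift
  I2: { [D → . c], [E → . / / P], [E → . / P], [E → / . / P], [E → / . P], [P → . + Y], [P → . E P], [P → . Y], [Y → . D c +] }  — shift
  I3: { [Y → D . c +] }  — shift
  I4: { [D → . c], [E → . / / P], [E → . / P], [P → . + Y], [P → . E P], [P → . Y], [P → E . P], [Y → . D c +] }  — shift
  I5: { [P' → P .] }  — accept
  I6: { [P → Y .] }  — reduce
  I7: { [D → c .] }  — reduce
  I8: { [P → E P .] }  — reduce
  I9: { [Y → D c . +] }  — shift
  I10: { [Y → D c + .] }  — reduce
  I11: { [D → . c], [E → . / / P], [E → . / P], [E → / . / P], [E → / . P], [E → / / . P], [P → . + Y], [P → . E P], [P → . Y], [Y → . D c +] }  — shift
  I12: { [E → / P .] }  — reduce
  I13: { [E → / / P .], [E → / P .] }  — 2 reduces
  I14: { [P → + Y .] }  — reduce

Conflict in state I13:
  Reduce-reduce conflict: [E → / / P .] and [E → / P .]
So the grammar is NOT LR(0).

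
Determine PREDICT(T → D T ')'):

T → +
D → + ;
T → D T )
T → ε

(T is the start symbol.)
{ '+' }

PREDICT(T → D T ')') = (FIRST(RHS) \ {ε}) ∪ (FOLLOW(T) if ε ∈ FIRST(RHS), i.e. RHS ⇒* ε)
FIRST(D) = { '+' }
FIRST(D T ')') = { '+' }
ε ∉ FIRST(D T ')'), so FOLLOW(T) is not added.
PREDICT(T → D T ')') = { '+' }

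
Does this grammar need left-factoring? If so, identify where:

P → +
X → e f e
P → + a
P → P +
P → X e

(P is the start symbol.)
Left-factoring is needed when two productions for the same non-terminal
share a common prefix on the right-hand side.

Productions for P:
  P → +
  P → + a
  P → P +
  P → X e

Found common prefix '+' in productions for P

Answer: Yes, P has productions with common prefix '+'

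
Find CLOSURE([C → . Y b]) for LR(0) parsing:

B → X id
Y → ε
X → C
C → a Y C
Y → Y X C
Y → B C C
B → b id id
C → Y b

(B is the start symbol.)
To compute CLOSURE, for each item [A → α.Bβ] where B is a non-terminal, add [B → .γ] for all productions B → γ; repeat for the newly added items until nothing changes.

Start with: [C → . Y b]
  [C → . Y b] has the dot before Y: add [Y → .], [Y → . Y X C], [Y → . B C C]
  [Y → . B C C] has the dot before B: add [B → . X id], [B → . b id id]
  [B → . X id] has the dot before X: add [X → . C]
  [X → . C] has the dot before C: add [C → . a Y C]
No further items can be added.

CLOSURE = { [B → . X id], [B → . b id id], [C → . Y b], [C → . a Y C], [X → . C], [Y → . B C C], [Y → . Y X C], [Y → .] }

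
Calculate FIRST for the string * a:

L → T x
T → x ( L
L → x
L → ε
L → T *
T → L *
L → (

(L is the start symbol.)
To compute FIRST(* a), process the symbols left to right:
Symbol * is a terminal. Add '*' and stop.
FIRST(* a) = { '*' }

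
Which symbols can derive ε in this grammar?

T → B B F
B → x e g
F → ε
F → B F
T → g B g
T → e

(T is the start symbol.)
{ 'F' }

ε-productions: F → ε
So F is immediately nullable.
No further non-terminal can be added: every production for the remaining non-terminals contains a terminal or a non-nullable non-terminal.
Nullable = { 'F' }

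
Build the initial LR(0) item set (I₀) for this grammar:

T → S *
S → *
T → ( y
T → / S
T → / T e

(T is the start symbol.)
{ [S → . *], [T → . ( y], [T → . / S], [T → . / T e], [T → . S *], [T' → . T] }

First, augment the grammar with T' → T
I₀ = CLOSURE({ [T' → . T] }):
  [T' → . T] has the dot before T: add [T → . S *], [T → . ( y], [T → . / S], [T → . / T e]
  [T → . S *] has the dot before S: add [S → . *]
No further items can be added.

I₀ = { [S → . *], [T → . ( y], [T → . / S], [T → . / T e], [T → . S *], [T' → . T] }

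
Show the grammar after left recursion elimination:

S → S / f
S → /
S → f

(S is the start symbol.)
S → / S'
S → f S'
S' → / f S'
S' → ε

S is directly left-recursive. The standard transformation for
  A → A α₁ | ... | A α_m | β₁ | ... | β_n
is
  A  → β₁ A' | ... | β_n A'
  A' → α₁ A' | ... | α_m A' | ε

S → / becomes S → / S'
S → f becomes S → f S'
S → S / f becomes S' → / f S'
Add S' → ε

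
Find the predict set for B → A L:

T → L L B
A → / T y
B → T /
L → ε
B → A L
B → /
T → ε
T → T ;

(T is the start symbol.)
{ '/' }

PREDICT(B → A L) = (FIRST(RHS) \ {ε}) ∪ (FOLLOW(B) if ε ∈ FIRST(RHS), i.e. RHS ⇒* ε)
FIRST(A) = { '/' }
FIRST(A L) = { '/' }
ε ∉ FIRST(A L), so FOLLOW(B) is not added.
PREDICT(B → A L) = { '/' }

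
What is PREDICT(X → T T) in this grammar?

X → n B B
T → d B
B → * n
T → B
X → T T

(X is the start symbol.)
PREDICT(X → T T) = (FIRST(RHS) \ {ε}) ∪ (FOLLOW(X) if ε ∈ FIRST(RHS), i.e. RHS ⇒* ε)
FIRST(T) = { '*', 'd' }
FIRST(T T) = { '*', 'd' }
ε ∉ FIRST(T T), so FOLLOW(X) is not added.
PREDICT(X → T T) = { '*', 'd' }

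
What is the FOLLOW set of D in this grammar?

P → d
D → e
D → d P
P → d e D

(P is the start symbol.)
To compute FOLLOW(D), find every occurrence of D on a right-hand side N → α D β: add FIRST(β) \ {ε}, and if β is empty or nullable also add FOLLOW(N). Iterate to a fixed point.

In P → d e D: D is at the end, add FOLLOW(P)

The FOLLOW sets referred to above (computed the same way, to a fixed point):
  FOLLOW(P) = { $ }

Taking the union: FOLLOW(D) = { $ }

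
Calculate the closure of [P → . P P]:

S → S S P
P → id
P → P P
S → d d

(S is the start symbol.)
To compute CLOSURE, for each item [A → α.Bβ] where B is a non-terminal, add [B → .γ] for all productions B → γ; repeat for the newly added items until nothing changes.

Start with: [P → . P P]
  [P → . P P] has the dot before P: add [P → . id]
No further items can be added.

CLOSURE = { [P → . P P], [P → . id] }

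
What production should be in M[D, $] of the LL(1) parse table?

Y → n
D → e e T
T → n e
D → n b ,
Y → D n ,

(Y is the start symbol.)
To find M[D, $], we find productions for D where $ is in the predict set (PREDICT(N → α) = (FIRST(α) \ {ε}) ∪ (FOLLOW(N) if α ⇒* ε)).

D → e e T: PREDICT = { 'e' }
D → n b ,: PREDICT = { 'n' }

M[D, $] is empty (no production applies)

Answer: Empty (error entry)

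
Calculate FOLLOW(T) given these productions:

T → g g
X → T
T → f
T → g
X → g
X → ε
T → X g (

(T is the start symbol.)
{ $, 'g' }

To compute FOLLOW(T), find every occurrence of T on a right-hand side N → α T β: add FIRST(β) \ {ε}, and if β is empty or nullable also add FOLLOW(N). Iterate to a fixed point.

T is the start symbol, so $ ∈ FOLLOW(T).
In X → T: T is at the end, add FOLLOW(X)

The FOLLOW sets referred to above (computed the same way, to a fixed point):
  FOLLOW(X) = { 'g' }

Taking the union: FOLLOW(T) = { $, 'g' }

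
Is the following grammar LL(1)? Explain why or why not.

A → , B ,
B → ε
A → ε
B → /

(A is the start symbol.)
Relevant sets:
  FOLLOW(A) = { $ }
  FOLLOW(B) = { ',' }

For A:
  PREDICT(A → ',' B ',') = { ',' }
  PREDICT(A → ε) = { $ }
For B:
  PREDICT(B → ε) = { ',' }
  PREDICT(B → '/') = { '/' }

All predict sets are disjoint. The grammar IS LL(1).

Answer: Yes, the grammar is LL(1).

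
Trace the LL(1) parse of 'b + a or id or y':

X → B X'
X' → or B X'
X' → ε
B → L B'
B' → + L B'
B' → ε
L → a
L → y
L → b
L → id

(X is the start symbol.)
LL(1) parsing maintains a stack (initially the start symbol over $) and the input. At each step: if the stack top is a terminal, match it against the current input token; if it is a non-terminal N, replace it with the RHS of M[N, lookahead] (the unique production whose predict set contains the lookahead).

Stack is shown with the top on the left.

Stack        Input               Action
---------------------------------------
X $          b + a or id or y $  output X → B X'
B X' $       b + a or id or y $  output B → L B'
L B' X' $    b + a or id or y $  output L → b
b B' X' $    b + a or id or y $  match 'b'
B' X' $      + a or id or y $    output B' → + L B'
+ L B' X' $  + a or id or y $    match '+'
L B' X' $    a or id or y $      output L → a
a B' X' $    a or id or y $      match 'a'
B' X' $      or id or y $        output B' → ε
X' $         or id or y $        output X' → or B X'
or B X' $    or id or y $        match 'or'
B X' $       id or y $           output B → L B'
L B' X' $    id or y $           output L → id
id B' X' $   id or y $           match 'id'
B' X' $      or y $              output B' → ε
X' $         or y $              output X' → or B X'
or B X' $    or y $              match 'or'
B X' $       y $                 output B → L B'
L B' X' $    y $                 output L → y
y B' X' $    y $                 match 'y'
B' X' $      $                   output B' → ε
X' $         $                   output X' → ε
$            $                   accept

The string is accepted.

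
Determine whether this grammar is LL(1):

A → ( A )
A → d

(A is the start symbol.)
Yes, the grammar is LL(1).

A grammar is LL(1) if for each non-terminal N with multiple productions, the predict sets of those productions are pairwise disjoint, where PREDICT(N → α) = (FIRST(α) \ {ε}) ∪ (FOLLOW(N) if α ⇒* ε).

For A:
  PREDICT(A → '(' A ')') = { '(' }
  PREDICT(A → d) = { 'd' }

All predict sets are disjoint. The grammar IS LL(1).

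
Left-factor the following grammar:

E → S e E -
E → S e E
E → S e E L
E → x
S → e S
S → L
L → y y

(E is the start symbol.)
E → S e E E'
E' → -
E' → ε
E' → L
E → x
S → e S
S → L
L → y y

Left-factoring transforms A → αβ₁ | αβ₂ into A → αA' and A' → β₁ | β₂
(α is the longest common prefix among the alternatives). Repeat until
no nonterminal has two alternatives with a common prefix.

Round 1: E has alternatives sharing prefix 'S e E'. Introduce E': E → S e E E'
  Add: E' → -
  Add: E' → ε
  Add: E' → L

No remaining common prefixes — done.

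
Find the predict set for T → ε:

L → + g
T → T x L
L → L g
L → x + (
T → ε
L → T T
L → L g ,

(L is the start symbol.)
PREDICT(T → ε) = (FIRST(RHS) \ {ε}) ∪ (FOLLOW(T) if ε ∈ FIRST(RHS), i.e. RHS ⇒* ε)
The right-hand side is ε (FIRST(ε) = { ε }), so the predict set is FOLLOW(T) = { $, 'g', 'x' }
PREDICT(T → ε) = { $, 'g', 'x' }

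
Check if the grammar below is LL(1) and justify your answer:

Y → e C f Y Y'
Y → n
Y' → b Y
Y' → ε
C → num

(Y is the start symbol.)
No. Predict set conflict for Y': { 'b' }

Relevant sets:
  FOLLOW(Y') = { $, 'b' }

For Y:
  PREDICT(Y → e C f Y Y') = { 'e' }
  PREDICT(Y → n) = { 'n' }
For Y':
  PREDICT(Y' → b Y) = { 'b' }
  PREDICT(Y' → ε) = { $, 'b' }
C has a single production, so nothing to check there.

Conflict found: Predict set conflict for Y': { 'b' }
The grammar is NOT LL(1).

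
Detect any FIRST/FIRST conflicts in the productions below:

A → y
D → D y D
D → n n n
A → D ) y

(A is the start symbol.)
Yes. D → D y D / D → n n n on { 'n' }

A FIRST/FIRST conflict occurs when two productions N → α and N → β for the same non-terminal have FIRST(α) ∩ FIRST(β) ≠ ∅ (with ε ∈ FIRST of a nullable right-hand side, so two nullable alternatives also conflict).

FIRST sets of the non-terminals at (or reachable through a nullable prefix from) the front of some alternative:
  FIRST(D) = { 'n' }

Productions for A:
  A → y: FIRST = { 'y' }
  A → D ) y: FIRST = { 'n' }
Productions for D:
  D → D y D: FIRST = { 'n' }
  D → n n n: FIRST = { 'n' }

Conflict for D: D → D y D and D → n n n
  Overlap: { 'n' }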